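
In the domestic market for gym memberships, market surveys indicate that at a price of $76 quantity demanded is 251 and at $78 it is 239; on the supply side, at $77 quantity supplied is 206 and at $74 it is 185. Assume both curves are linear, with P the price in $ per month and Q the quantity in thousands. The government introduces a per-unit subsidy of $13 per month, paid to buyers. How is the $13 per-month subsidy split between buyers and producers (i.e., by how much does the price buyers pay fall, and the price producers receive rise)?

Demand slope: (239 − 251)/(78 − 76) = -6, so Qd = 707 − 6P.
Supply slope: (185 − 206)/(74 − 77) = 7, so Qs = 7P − 333.
Without the subsidy, 707 − 6P = 7P − 333 gives 13P = 1040, so P* = $80 and Q* = 227.
With a per-unit subsidy paid to buyers, each effectively pays P − 13, so demand becomes Qd = 707 − 6(P − 13).
New equilibrium: buyers pay $73, producers receive $86, Q = 269. (Wedge: Pb − Ps = −13.)
Gain to buyers: $7; to producers: $6. (They sum to $13.)

Buyers gain $7 per month; producers gain $6 per month.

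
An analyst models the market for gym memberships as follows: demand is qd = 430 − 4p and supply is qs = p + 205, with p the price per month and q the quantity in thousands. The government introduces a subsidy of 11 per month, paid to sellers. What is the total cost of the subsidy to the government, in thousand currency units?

Before the subsidy: set 430 − 4p = p + 205 → p* = 45, q* = 250.
With a per-unit subsidy paid to sellers, each receives p + 11 per unit sold, so supply becomes qs = (p + 11) + 205.
New equilibrium: buyers pay 42.8, sellers receive 53.8, q = 258.8. (Wedge: pb − ps = −11.)
Outlay = t · Q = 11 · 258.8 = 2846.8.

Government outlay = 2846.8 thousand.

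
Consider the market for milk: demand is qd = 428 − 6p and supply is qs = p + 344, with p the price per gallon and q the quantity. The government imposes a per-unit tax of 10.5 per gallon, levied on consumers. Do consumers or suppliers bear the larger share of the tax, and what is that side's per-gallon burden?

Before the tax: set 428 − 6p = p + 344 → p* = 12, q* = 356.
With the tax collected from consumers, demand (in seller-price terms) shifts: qd = 428 − 6(p + 10.5).
New equilibrium: consumers pay 13.5, suppliers receive 3, q = 347. (Wedge: pb − ps = 10.5.)
Per-gallon burden: consumers 1.5, suppliers 9.
Suppliers take the larger share because supply is less price-elastic here (demand slope 6 vs supply slope 1).

Suppliers bear the larger share: 9 per gallon.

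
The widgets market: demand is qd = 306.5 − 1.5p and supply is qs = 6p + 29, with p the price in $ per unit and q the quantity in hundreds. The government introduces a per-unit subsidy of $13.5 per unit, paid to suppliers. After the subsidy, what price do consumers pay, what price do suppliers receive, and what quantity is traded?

Before the subsidy: set 306.5 − 1.5p = 6p + 29 → p* = $37, q* = 251.
With a per-unit subsidy paid to suppliers, each receives p + 13.5 per unit sold, so supply becomes qs = 6(p + 13.5) + 29.
New equilibrium: consumers pay $26.2, suppliers receive $39.7, q = 267.2. (Wedge: pb − ps = −13.5.)

Consumers pay $26.2; suppliers receive $39.7; quantity = 267.2.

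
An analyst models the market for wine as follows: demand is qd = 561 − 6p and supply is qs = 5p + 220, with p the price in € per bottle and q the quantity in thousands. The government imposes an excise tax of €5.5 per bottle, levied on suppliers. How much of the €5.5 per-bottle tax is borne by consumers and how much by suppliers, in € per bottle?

Without the tax, 561 − 6p = 5p + 220 gives 11p = 341, so p* = €31 and q* = 375.
With the tax collected from suppliers, supply shifts: qs = 5(p − 5.5) + 220.
Solving gives q = 360 with consumers paying €33.5 and suppliers receiving €28 (the €5.5 wedge).
Burden on consumers: €2.5; on suppliers: €3. (They sum to €5.5.)
The less price-elastic side of the market bears the larger share of a per-unit tax.

Consumers bear €2.5 per bottle; suppliers bear €3 per bottle.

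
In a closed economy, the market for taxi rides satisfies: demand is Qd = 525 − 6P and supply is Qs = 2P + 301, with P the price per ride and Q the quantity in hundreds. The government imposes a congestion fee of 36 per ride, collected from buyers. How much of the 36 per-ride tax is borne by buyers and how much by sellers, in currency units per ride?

Buyers bear 9 per ride; sellers bear 27 per ride.

Before the tax: set 525 − 6P = 2P + 301 → P* = 28, Q* = 357.
With the tax collected from buyers, demand (in seller-price terms) shifts: Qd = 525 − 6(P + 36).
Solving gives Q = 303 with buyers paying 37 and sellers receiving 1 (the 36 wedge).
Burden on buyers: 9; on sellers: 27. (They sum to 36.)
The less price-elastic side of the market bears the larger share of a per-unit tax.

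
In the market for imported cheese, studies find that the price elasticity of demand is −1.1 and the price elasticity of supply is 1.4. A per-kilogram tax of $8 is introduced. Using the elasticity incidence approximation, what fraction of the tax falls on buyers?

Buyers' share ≈ 0.56.

Incidence ratio: buyers' share ≈ εs / (εs + |εd|) = 1.4 / (1.4 + 1.1) = 0.56.
Supply is the more elastic side, so buyers bear the larger share.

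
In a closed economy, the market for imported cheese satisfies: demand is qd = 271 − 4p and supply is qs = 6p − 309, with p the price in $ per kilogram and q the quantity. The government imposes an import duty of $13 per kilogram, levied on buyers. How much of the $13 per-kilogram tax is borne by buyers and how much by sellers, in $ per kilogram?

Buyers bear $7.8 per kilogram; sellers bear $5.2 per kilogram.

Without the tax, 271 − 4p = 6p − 309 gives 10p = 580, so p* = $58 and q* = 39.
With the tax collected from buyers, demand (in seller-price terms) shifts: qd = 271 − 4(p + 13).
Solving gives q = 7.8 with buyers paying $65.8 and sellers receiving $52.8 (the $13 wedge).
Burden on buyers: $7.8; on sellers: $5.2. (They sum to $13.)
The less price-elastic side of the market bears the larger share of a per-unit tax.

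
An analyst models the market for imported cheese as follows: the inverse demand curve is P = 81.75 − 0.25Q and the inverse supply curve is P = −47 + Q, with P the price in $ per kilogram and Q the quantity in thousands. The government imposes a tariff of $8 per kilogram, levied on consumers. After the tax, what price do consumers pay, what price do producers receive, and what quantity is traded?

Consumers pay $57.6; producers receive $49.6; quantity = 96.6.

Inverting to Q(P) form: Qd = 327 − 4P; Qs = P + 47.
Without the tax, 327 − 4P = P + 47 gives 5P = 280, so P* = $56 and Q* = 103.
With the tax collected from consumers, demand (in seller-price terms) shifts: Qd = 327 − 4(P + 8).
New equilibrium: consumers pay $57.6, producers receive $49.6, Q = 96.6. (Wedge: Pb − Ps = 8.)
The less price-elastic side of the market bears the larger share of a per-unit tax.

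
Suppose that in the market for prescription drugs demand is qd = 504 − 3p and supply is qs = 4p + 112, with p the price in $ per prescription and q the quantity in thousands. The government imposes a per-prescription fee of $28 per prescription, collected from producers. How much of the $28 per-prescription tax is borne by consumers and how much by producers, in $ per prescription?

Before the tax: set 504 − 3p = 4p + 112 → p* = $56, q* = 336.
With the tax collected from producers, supply shifts: qs = 4(p − 28) + 112.
Solving gives q = 288 with consumers paying $72 and producers receiving $44 (the $28 wedge).
Burden on consumers: $16; on producers: $12. (They sum to $28.)

Consumers bear $16 per prescription; producers bear $12 per prescription.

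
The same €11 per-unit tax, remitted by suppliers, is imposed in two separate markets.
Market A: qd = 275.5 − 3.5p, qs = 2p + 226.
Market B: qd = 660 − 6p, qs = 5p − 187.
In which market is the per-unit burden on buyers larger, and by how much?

Market B, by €1.

Market A: pre-tax p* = €9, q* = 244; post-tax q = 230; per-unit burden on buyers = €4.
Market B: pre-tax p* = €77, q* = 198; post-tax q = 168; per-unit burden on buyers = €5.
Difference: €4 vs €5 → market B is larger by €1.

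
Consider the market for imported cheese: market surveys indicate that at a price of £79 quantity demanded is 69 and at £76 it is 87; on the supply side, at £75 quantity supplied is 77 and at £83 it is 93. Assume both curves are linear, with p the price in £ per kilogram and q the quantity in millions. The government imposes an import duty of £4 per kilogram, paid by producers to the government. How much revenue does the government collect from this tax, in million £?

Demand slope: (87 − 69)/(76 − 79) = -6, so qd = 543 − 6p.
Supply slope: (93 − 77)/(83 − 75) = 2, so qs = 2p − 73.
Without the tax, 543 − 6p = 2p − 73 gives 8p = 616, so p* = £77 and q* = 81.
With the tax collected from producers, supply shifts: qs = 2(p − 4) − 73.
New equilibrium: consumers pay £78, producers receive £74, q = 75. (Wedge: pb − ps = 4.)
Revenue = t · Q = 4 · 75 = £300.

Tax revenue = £300 million.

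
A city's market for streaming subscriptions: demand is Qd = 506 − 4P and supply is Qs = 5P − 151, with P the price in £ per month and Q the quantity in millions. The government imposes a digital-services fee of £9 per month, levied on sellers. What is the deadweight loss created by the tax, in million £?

Without the tax, 506 − 4P = 5P − 151 gives 9P = 657, so P* = £73 and Q* = 214.
With the tax collected from sellers, supply shifts: Qs = 5(P − 9) − 151.
Solving gives Q = 194 with consumers paying £78 and sellers receiving £69 (the £9 wedge).
Quantity falls by |ΔQ| = |214 − 194| = 20.
DWL = ½ · t · |ΔQ| = ½ · 9 · 20 = £90.

Deadweight loss = £90 million.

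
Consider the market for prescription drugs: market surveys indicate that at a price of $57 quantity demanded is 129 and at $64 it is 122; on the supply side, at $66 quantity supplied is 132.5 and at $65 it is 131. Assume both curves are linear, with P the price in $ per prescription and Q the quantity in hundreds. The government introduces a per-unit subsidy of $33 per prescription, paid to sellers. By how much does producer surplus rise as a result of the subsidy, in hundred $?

Demand slope: (122 − 129)/(64 − 57) = -1, so Qd = 186 − P.
Supply slope: (131 − 132.5)/(65 − 66) = 1.5, so Qs = 1.5P + 33.5.
Without the subsidy, 186 − P = 1.5P + 33.5 gives 2.5P = 152.5, so P* = $61 and Q* = 125.
With a per-unit subsidy paid to sellers, each receives P + 33 per unit sold, so supply becomes Qs = 1.5(P + 33) + 33.5.
New equilibrium: buyers pay $41.2, sellers receive $74.2, Q = 144.8. (Wedge: Pb − Ps = −33.)
ΔPS is the trapezoid between Q = 144.8 and Q = 125 of height $13.2: ½ · (125 + 144.8) · 13.2 = $1780.68.

Producer surplus rises by $1780.68 hundred.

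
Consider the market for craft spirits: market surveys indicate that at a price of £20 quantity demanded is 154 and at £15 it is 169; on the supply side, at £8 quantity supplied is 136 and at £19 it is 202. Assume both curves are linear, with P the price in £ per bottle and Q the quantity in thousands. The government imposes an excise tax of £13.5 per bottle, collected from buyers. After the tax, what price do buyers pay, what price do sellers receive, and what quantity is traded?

Buyers pay £23; sellers receive £9.5; quantity = 145.

Demand slope: (169 − 154)/(15 − 20) = -3, so Qd = 214 − 3P.
Supply slope: (202 − 136)/(19 − 8) = 6, so Qs = 6P + 88.
Before the tax: set 214 − 3P = 6P + 88 → P* = £14, Q* = 172.
With the tax collected from buyers, demand (in seller-price terms) shifts: Qd = 214 − 3(P + 13.5).
New equilibrium: buyers pay £23, sellers receive £9.5, Q = 145. (Wedge: Pb − Ps = 13.5.)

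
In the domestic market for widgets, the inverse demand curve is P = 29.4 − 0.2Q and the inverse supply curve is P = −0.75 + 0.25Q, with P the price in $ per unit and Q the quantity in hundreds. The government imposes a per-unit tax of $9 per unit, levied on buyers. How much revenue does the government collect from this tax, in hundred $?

Rewrite in direct form: Qd = 147 − 5P and Qs = 4P + 3.
Without the tax, 147 − 5P = 4P + 3 gives 9P = 144, so P* = $16 and Q* = 67.
With the tax collected from buyers, demand (in seller-price terms) shifts: Qd = 147 − 5(P + 9).
New equilibrium: buyers pay $20, producers receive $11, Q = 47. (Wedge: Pb − Ps = 9.)
Revenue = t · Q = 9 · 47 = $423.

Tax revenue = $423 hundred.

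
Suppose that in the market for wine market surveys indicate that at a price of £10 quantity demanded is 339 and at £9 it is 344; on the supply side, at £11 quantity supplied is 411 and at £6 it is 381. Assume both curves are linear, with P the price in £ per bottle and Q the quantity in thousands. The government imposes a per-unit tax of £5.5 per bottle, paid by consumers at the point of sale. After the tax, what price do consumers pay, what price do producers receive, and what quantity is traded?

Demand slope: (344 − 339)/(9 − 10) = -5, so Qd = 389 − 5P.
Supply slope: (381 − 411)/(6 − 11) = 6, so Qs = 6P + 345.
Without the tax, 389 − 5P = 6P + 345 gives 11P = 44, so P* = £4 and Q* = 369.
With the tax collected from consumers, demand (in seller-price terms) shifts: Qd = 389 − 5(P + 5.5).
New equilibrium: consumers pay £7, producers receive £1.5, Q = 354. (Wedge: Pb − Ps = 5.5.)

Consumers pay £7; producers receive £1.5; quantity = 354.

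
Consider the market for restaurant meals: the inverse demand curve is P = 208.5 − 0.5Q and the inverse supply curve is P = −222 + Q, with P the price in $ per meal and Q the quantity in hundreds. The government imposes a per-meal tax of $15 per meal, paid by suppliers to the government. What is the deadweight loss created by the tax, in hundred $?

Inverting to Q(P) form: Qd = 417 − 2P; Qs = P + 222.
Before the tax: set 417 − 2P = P + 222 → P* = $65, Q* = 287.
With the tax collected from suppliers, supply shifts: Qs = (P − 15) + 222.
New equilibrium: consumers pay $70, suppliers receive $55, Q = 277. (Wedge: Pb − Ps = 15.)
Quantity falls by |ΔQ| = |287 − 277| = 10.
DWL = ½ · t · |ΔQ| = ½ · 15 · 10 = $75.

Deadweight loss = $75 hundred.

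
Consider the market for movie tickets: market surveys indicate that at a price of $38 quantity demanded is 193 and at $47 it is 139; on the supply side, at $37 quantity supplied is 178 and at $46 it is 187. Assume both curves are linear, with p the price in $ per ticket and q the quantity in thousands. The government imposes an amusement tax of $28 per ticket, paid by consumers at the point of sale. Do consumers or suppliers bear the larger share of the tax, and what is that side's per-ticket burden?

Demand slope: (139 − 193)/(47 − 38) = -6, so qd = 421 − 6p.
Supply slope: (187 − 178)/(46 − 37) = 1, so qs = p + 141.
Without the tax, 421 − 6p = p + 141 gives 7p = 280, so p* = $40 and q* = 181.
With the tax collected from consumers, demand (in seller-price terms) shifts: qd = 421 − 6(p + 28).
Solving gives q = 157 with consumers paying $44 and suppliers receiving $16 (the $28 wedge).
Per-ticket burden: consumers $4, suppliers $24.
Suppliers take the larger share because supply is less price-elastic here (demand slope 6 vs supply slope 1).
The less price-elastic side of the market bears the larger share of a per-unit tax.

Suppliers bear the larger share: $24 per ticket.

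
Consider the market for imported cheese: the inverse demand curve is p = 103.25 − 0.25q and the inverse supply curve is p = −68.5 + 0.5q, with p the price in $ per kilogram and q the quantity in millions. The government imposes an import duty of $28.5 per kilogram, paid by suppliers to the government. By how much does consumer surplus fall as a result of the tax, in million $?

Rewrite in direct form: qd = 413 − 4p and qs = 2p + 137.
Before the tax: set 413 − 4p = 2p + 137 → p* = $46, q* = 229.
With the tax collected from suppliers, supply shifts: qs = 2(p − 28.5) + 137.
New equilibrium: consumers pay $55.5, suppliers receive $27, q = 191. (Wedge: pb − ps = 28.5.)
ΔCS is the trapezoid between Q = 191 and Q = 229 of height $9.5: ½ · (229 + 191) · 9.5 = $1995.

Consumer surplus falls by $1995 million.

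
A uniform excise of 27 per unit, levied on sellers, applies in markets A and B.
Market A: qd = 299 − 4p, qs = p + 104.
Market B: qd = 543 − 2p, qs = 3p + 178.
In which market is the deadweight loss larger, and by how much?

Market A: pre-tax p* = 39, q* = 143; post-tax q = 121.4; deadweight loss = 291.6.
Market B: pre-tax p* = 73, q* = 397; post-tax q = 364.6; deadweight loss = 437.4.
Difference: 291.6 vs 437.4 → market B is larger by 145.8.

Market B, by 145.8.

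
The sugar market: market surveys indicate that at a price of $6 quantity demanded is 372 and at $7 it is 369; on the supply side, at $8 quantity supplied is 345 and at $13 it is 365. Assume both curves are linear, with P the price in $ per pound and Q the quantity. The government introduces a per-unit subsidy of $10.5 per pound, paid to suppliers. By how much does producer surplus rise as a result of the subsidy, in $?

Demand slope: (369 − 372)/(7 − 6) = -3, so Qd = 390 − 3P.
Supply slope: (365 − 345)/(13 − 8) = 4, so Qs = 4P + 313.
Without the subsidy, 390 − 3P = 4P + 313 gives 7P = 77, so P* = $11 and Q* = 357.
With a per-unit subsidy paid to suppliers, each receives P + 10.5 per unit sold, so supply becomes Qs = 4(P + 10.5) + 313.
Solving gives Q = 375 with consumers paying $5 and suppliers receiving $15.5 (the $10.5 wedge).
ΔPS is the trapezoid between Q = 375 and Q = 357 of height $4.5: ½ · (357 + 375) · 4.5 = $1647.

Producer surplus rises by $1647.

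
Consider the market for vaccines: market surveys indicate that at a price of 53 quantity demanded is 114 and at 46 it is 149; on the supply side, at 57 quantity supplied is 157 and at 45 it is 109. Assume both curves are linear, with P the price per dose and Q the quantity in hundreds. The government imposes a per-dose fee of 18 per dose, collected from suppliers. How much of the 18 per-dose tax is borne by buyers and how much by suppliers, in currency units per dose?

Buyers bear 8 per dose; suppliers bear 10 per dose.

Demand slope: (149 − 114)/(46 − 53) = -5, so Qd = 379 − 5P.
Supply slope: (109 − 157)/(45 − 57) = 4, so Qs = 4P − 71.
Before the tax: set 379 − 5P = 4P − 71 → P* = 50, Q* = 129.
With the tax collected from suppliers, supply shifts: Qs = 4(P − 18) − 71.
New equilibrium: buyers pay 58, suppliers receive 40, Q = 89. (Wedge: Pb − Ps = 18.)
Burden on buyers: 8; on suppliers: 10. (They sum to 18.)
The less price-elastic side of the market bears the larger share of a per-unit tax.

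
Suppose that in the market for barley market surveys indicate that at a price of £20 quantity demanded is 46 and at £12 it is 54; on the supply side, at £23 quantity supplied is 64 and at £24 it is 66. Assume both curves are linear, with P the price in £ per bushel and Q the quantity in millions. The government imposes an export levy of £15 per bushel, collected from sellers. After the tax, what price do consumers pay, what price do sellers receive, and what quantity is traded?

Consumers pay £26; sellers receive £11; quantity = 40.

Demand slope: (54 − 46)/(12 − 20) = -1, so Qd = 66 − P.
Supply slope: (66 − 64)/(24 − 23) = 2, so Qs = 2P + 18.
Before the tax: set 66 − P = 2P + 18 → P* = £16, Q* = 50.
With the tax collected from sellers, supply shifts: Qs = 2(P − 15) + 18.
New equilibrium: consumers pay £26, sellers receive £11, Q = 40. (Wedge: Pb − Ps = 15.)
The less price-elastic side of the market bears the larger share of a per-unit tax.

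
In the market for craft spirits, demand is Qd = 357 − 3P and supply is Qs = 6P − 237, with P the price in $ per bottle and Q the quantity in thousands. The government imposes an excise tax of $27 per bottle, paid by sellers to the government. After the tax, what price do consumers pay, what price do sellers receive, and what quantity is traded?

Before the tax: set 357 − 3P = 6P − 237 → P* = $66, Q* = 159.
With the tax collected from sellers, supply shifts: Qs = 6(P − 27) − 237.
Solving gives Q = 105 with consumers paying $84 and sellers receiving $57 (the $27 wedge).
The less price-elastic side of the market bears the larger share of a per-unit tax.

Consumers pay $84; sellers receive $57; quantity = 105.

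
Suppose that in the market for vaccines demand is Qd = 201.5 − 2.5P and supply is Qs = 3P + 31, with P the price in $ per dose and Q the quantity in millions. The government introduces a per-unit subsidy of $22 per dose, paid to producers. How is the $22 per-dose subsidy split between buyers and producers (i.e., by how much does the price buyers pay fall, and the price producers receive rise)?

Buyers gain $12 per dose; producers gain $10 per dose.

Without the subsidy, 201.5 − 2.5P = 3P + 31 gives 5.5P = 170.5, so P* = $31 and Q* = 124.
With a per-unit subsidy paid to producers, each receives P + 22 per unit sold, so supply becomes Qs = 3(P + 22) + 31.
Solving gives Q = 154 with buyers paying $19 and producers receiving $41 (the $22 wedge).
Gain to buyers: $12; to producers: $10. (They sum to $22.)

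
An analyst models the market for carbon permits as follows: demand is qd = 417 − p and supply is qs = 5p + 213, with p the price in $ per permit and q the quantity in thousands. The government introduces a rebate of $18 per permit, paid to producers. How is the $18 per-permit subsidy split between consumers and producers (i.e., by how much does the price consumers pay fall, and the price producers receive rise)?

Before the subsidy: set 417 − p = 5p + 213 → p* = $34, q* = 383.
With a per-unit subsidy paid to producers, each receives p + 18 per unit sold, so supply becomes qs = 5(p + 18) + 213.
Solving gives q = 398 with consumers paying $19 and producers receiving $37 (the $18 wedge).
Gain to consumers: $15; to producers: $3. (They sum to $18.)

Consumers gain $15 per permit; producers gain $3 per permit.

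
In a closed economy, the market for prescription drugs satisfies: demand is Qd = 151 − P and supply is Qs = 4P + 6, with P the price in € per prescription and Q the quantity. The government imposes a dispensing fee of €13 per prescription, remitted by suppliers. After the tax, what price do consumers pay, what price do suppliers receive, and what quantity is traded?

Consumers pay €39.4; suppliers receive €26.4; quantity = 111.6.

Before the tax: set 151 − P = 4P + 6 → P* = €29, Q* = 122.
With the tax collected from suppliers, supply shifts: Qs = 4(P − 13) + 6.
New equilibrium: consumers pay €39.4, suppliers receive €26.4, Q = 111.6. (Wedge: Pb − Ps = 13.)
The less price-elastic side of the market bears the larger share of a per-unit tax.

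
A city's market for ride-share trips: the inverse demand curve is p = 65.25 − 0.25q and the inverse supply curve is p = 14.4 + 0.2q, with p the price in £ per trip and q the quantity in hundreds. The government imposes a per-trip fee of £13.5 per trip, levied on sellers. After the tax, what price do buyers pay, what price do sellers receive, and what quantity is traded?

Buyers pay £44.5; sellers receive £31; quantity = 83.

Inverting to q(p) form: qd = 261 − 4p; qs = 5p − 72.
Before the tax: set 261 − 4p = 5p − 72 → p* = £37, q* = 113.
With the tax collected from sellers, supply shifts: qs = 5(p − 13.5) − 72.
Solving gives q = 83 with buyers paying £44.5 and sellers receiving £31 (the £13.5 wedge).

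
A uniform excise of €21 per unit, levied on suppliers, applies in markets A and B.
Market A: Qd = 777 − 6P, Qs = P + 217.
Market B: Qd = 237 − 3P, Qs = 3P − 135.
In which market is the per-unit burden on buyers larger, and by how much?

Market A: pre-tax P* = €80, Q* = 297; post-tax Q = 279; per-unit burden on buyers = €3.
Market B: pre-tax P* = €62, Q* = 51; post-tax Q = 19.5; per-unit burden on buyers = €10.5.
Difference: €3 vs €10.5 → market B is larger by €7.5.

Market B, by €7.5.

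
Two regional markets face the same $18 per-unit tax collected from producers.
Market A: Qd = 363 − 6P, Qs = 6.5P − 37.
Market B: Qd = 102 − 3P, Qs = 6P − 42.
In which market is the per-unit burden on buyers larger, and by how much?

Market A: pre-tax P* = $32, Q* = 171; post-tax Q = 114.84; per-unit burden on buyers = $9.36.
Market B: pre-tax P* = $16, Q* = 54; post-tax Q = 18; per-unit burden on buyers = $12.
Difference: $9.36 vs $12 → market B is larger by $2.64.

Market B, by $2.64.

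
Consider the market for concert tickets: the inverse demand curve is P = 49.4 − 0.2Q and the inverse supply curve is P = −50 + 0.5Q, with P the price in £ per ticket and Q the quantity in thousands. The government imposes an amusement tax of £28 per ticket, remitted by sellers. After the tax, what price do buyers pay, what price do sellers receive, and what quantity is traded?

Rewrite in direct form: Qd = 247 − 5P and Qs = 2P + 100.
Before the tax: set 247 − 5P = 2P + 100 → P* = £21, Q* = 142.
With the tax collected from sellers, supply shifts: Qs = 2(P − 28) + 100.
Solving gives Q = 102 with buyers paying £29 and sellers receiving £1 (the £28 wedge).

Buyers pay £29; sellers receive £1; quantity = 102.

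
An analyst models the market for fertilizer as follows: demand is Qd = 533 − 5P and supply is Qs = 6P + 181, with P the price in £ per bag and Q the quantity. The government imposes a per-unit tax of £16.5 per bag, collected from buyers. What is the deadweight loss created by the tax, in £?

Without the tax, 533 − 5P = 6P + 181 gives 11P = 352, so P* = £32 and Q* = 373.
With the tax collected from buyers, demand (in seller-price terms) shifts: Qd = 533 − 5(P + 16.5).
New equilibrium: buyers pay £41, sellers receive £24.5, Q = 328. (Wedge: Pb − Ps = 16.5.)
Quantity falls by |ΔQ| = |373 − 328| = 45.
DWL = ½ · t · |ΔQ| = ½ · 16.5 · 45 = £371.25.

Deadweight loss = £371.25.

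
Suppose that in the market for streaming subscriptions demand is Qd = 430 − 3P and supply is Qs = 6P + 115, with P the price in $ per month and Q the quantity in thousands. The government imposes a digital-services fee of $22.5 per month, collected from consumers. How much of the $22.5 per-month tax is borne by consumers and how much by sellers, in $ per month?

Before the tax: set 430 − 3P = 6P + 115 → P* = $35, Q* = 325.
With the tax collected from consumers, demand (in seller-price terms) shifts: Qd = 430 − 3(P + 22.5).
New equilibrium: consumers pay $50, sellers receive $27.5, Q = 280. (Wedge: Pb − Ps = 22.5.)
Burden on consumers: $15; on sellers: $7.5. (They sum to $22.5.)

Consumers bear $15 per month; sellers bear $7.5 per month.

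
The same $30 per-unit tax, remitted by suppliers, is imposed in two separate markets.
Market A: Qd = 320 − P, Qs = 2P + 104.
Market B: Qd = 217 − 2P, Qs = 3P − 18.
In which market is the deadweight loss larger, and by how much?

Market A: pre-tax P* = $72, Q* = 248; post-tax Q = 228; deadweight loss = $300.
Market B: pre-tax P* = $47, Q* = 123; post-tax Q = 87; deadweight loss = $540.
Difference: $300 vs $540 → market B is larger by $240.

Market B, by $240.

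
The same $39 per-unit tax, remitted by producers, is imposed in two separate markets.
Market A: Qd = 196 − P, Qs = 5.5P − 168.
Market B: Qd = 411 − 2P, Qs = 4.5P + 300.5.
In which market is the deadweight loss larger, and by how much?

Market A: pre-tax P* = $56, Q* = 140; post-tax Q = 107; deadweight loss = $643.5.
Market B: pre-tax P* = $17, Q* = 377; post-tax Q = 323; deadweight loss = $1053.
Difference: $643.5 vs $1053 → market B is larger by $409.5.

Market B, by $409.5.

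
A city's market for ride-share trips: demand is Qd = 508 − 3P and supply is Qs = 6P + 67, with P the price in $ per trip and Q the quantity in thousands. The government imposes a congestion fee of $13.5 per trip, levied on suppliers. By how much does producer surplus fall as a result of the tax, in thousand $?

Without the tax, 508 − 3P = 6P + 67 gives 9P = 441, so P* = $49 and Q* = 361.
With the tax collected from suppliers, supply shifts: Qs = 6(P − 13.5) + 67.
New equilibrium: buyers pay $58, suppliers receive $44.5, Q = 334. (Wedge: Pb − Ps = 13.5.)
ΔPS is the trapezoid between Q = 334 and Q = 361 of height $4.5: ½ · (361 + 334) · 4.5 = $1563.75.

Producer surplus falls by $1563.75 thousand.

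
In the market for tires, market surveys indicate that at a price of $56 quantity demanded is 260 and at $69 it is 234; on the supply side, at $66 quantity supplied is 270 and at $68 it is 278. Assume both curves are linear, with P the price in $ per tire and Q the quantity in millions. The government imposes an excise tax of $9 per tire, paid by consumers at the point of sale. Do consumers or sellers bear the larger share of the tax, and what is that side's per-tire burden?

Demand slope: (234 − 260)/(69 − 56) = -2, so Qd = 372 − 2P.
Supply slope: (278 − 270)/(68 − 66) = 4, so Qs = 4P + 6.
Before the tax: set 372 − 2P = 4P + 6 → P* = $61, Q* = 250.
With the tax collected from consumers, demand (in seller-price terms) shifts: Qd = 372 − 2(P + 9).
Solving gives Q = 238 with consumers paying $67 and sellers receiving $58 (the $9 wedge).
Per-tire burden: consumers $6, sellers $3.
Consumers take the larger share because demand is less price-elastic here (demand slope 2 vs supply slope 4).
The less price-elastic side of the market bears the larger share of a per-unit tax.

Consumers bear the larger share: $6 per tire.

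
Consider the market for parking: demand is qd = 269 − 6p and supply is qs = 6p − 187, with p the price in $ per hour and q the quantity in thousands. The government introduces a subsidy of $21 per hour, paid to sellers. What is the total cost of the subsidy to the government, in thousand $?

Without the subsidy, 269 − 6p = 6p − 187 gives 12p = 456, so p* = $38 and q* = 41.
With a per-unit subsidy paid to sellers, each receives p + 21 per unit sold, so supply becomes qs = 6(p + 21) − 187.
New equilibrium: buyers pay $27.5, sellers receive $48.5, q = 104. (Wedge: pb − ps = −21.)
Outlay = t · Q = 21 · 104 = $2184.

Government outlay = $2184 thousand.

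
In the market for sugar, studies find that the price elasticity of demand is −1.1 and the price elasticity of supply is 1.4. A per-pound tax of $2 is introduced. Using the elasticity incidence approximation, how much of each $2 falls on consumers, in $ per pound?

Consumers bear ≈ $1.12 per pound.

Incidence ratio: consumers' share ≈ εs / (εs + |εd|) = 1.4 / (1.4 + 1.1) = 0.56.
So consumers bear ≈ 0.56 × $2 = $1.12; suppliers bear $0.88.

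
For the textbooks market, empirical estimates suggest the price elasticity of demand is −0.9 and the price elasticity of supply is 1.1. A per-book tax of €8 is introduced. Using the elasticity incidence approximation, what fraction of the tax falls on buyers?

Incidence ratio: buyers' share ≈ εs / (εs + |εd|) = 1.1 / (1.1 + 0.9) = 0.55.
Supply is the more elastic side, so buyers bear the larger share.

Buyers' share ≈ 0.55.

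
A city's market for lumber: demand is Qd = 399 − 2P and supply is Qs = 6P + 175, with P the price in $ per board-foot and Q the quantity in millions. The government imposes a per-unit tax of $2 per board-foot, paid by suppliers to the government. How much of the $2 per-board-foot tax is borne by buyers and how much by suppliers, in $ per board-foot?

Buyers bear $1.5 per board-foot; suppliers bear $0.5 per board-foot.

Without the tax, 399 − 2P = 6P + 175 gives 8P = 224, so P* = $28 and Q* = 343.
With the tax collected from suppliers, supply shifts: Qs = 6(P − 2) + 175.
Solving gives Q = 340 with buyers paying $29.5 and suppliers receiving $27.5 (the $2 wedge).
Burden on buyers: $1.5; on suppliers: $0.5. (They sum to $2.)
The less price-elastic side of the market bears the larger share of a per-unit tax.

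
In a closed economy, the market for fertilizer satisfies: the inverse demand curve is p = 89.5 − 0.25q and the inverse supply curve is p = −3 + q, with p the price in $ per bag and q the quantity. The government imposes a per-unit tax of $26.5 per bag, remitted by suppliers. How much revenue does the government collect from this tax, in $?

Tax revenue = $1399.2.

Rewrite in direct form: qd = 358 − 4p and qs = p + 3.
Before the tax: set 358 − 4p = p + 3 → p* = $71, q* = 74.
With the tax collected from suppliers, supply shifts: qs = (p − 26.5) + 3.
New equilibrium: consumers pay $76.3, suppliers receive $49.8, q = 52.8. (Wedge: pb − ps = 26.5.)
Revenue = t · Q = 26.5 · 52.8 = $1399.2.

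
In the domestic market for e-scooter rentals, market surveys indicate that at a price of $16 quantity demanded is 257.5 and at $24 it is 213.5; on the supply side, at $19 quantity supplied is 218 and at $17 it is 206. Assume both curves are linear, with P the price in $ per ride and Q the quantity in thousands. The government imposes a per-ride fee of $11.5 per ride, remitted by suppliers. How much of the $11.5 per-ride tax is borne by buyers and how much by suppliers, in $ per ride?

Demand slope: (213.5 − 257.5)/(24 − 16) = -5.5, so Qd = 345.5 − 5.5P.
Supply slope: (206 − 218)/(17 − 19) = 6, so Qs = 6P + 104.
Without the tax, 345.5 − 5.5P = 6P + 104 gives 11.5P = 241.5, so P* = $21 and Q* = 230.
With the tax collected from suppliers, supply shifts: Qs = 6(P − 11.5) + 104.
Solving gives Q = 197 with buyers paying $27 and suppliers receiving $15.5 (the $11.5 wedge).
Burden on buyers: $6; on suppliers: $5.5. (They sum to $11.5.)

Buyers bear $6 per ride; suppliers bear $5.5 per ride.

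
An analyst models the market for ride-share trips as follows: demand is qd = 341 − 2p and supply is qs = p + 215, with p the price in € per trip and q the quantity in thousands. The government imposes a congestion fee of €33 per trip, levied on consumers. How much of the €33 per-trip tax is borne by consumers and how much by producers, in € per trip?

Without the tax, 341 − 2p = p + 215 gives 3p = 126, so p* = €42 and q* = 257.
With the tax collected from consumers, demand (in seller-price terms) shifts: qd = 341 − 2(p + 33).
New equilibrium: consumers pay €53, producers receive €20, q = 235. (Wedge: pb − ps = 33.)
Burden on consumers: €11; on producers: €22. (They sum to €33.)

Consumers bear €11 per trip; producers bear €22 per trip.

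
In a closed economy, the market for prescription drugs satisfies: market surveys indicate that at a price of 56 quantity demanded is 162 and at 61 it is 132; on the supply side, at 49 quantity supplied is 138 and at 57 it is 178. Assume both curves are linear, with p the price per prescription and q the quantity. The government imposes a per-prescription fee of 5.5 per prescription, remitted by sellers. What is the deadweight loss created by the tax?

Deadweight loss = 41.25.

Demand slope: (132 − 162)/(61 − 56) = -6, so qd = 498 − 6p.
Supply slope: (178 − 138)/(57 − 49) = 5, so qs = 5p − 107.
Without the tax, 498 − 6p = 5p − 107 gives 11p = 605, so p* = 55 and q* = 168.
With the tax collected from sellers, supply shifts: qs = 5(p − 5.5) − 107.
Solving gives q = 153 with consumers paying 57.5 and sellers receiving 52 (the 5.5 wedge).
Quantity falls by |ΔQ| = |168 − 153| = 15.
DWL = ½ · t · |ΔQ| = ½ · 5.5 · 15 = 41.25.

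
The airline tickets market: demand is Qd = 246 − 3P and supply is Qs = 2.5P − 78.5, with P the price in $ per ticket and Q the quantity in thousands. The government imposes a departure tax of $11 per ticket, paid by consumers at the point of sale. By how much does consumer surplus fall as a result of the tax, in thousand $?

Consumer surplus falls by $307.5 thousand.

Before the tax: set 246 − 3P = 2.5P − 78.5 → P* = $59, Q* = 69.
With the tax collected from consumers, demand (in seller-price terms) shifts: Qd = 246 − 3(P + 11).
Solving gives Q = 54 with consumers paying $64 and producers receiving $53 (the $11 wedge).
ΔCS is the trapezoid between Q = 54 and Q = 69 of height $5: ½ · (69 + 54) · 5 = $307.5.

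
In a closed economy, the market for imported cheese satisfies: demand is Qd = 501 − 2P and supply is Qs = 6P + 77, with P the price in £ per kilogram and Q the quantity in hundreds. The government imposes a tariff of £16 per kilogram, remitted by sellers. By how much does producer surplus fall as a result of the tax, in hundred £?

Without the tax, 501 − 2P = 6P + 77 gives 8P = 424, so P* = £53 and Q* = 395.
With the tax collected from sellers, supply shifts: Qs = 6(P − 16) + 77.
New equilibrium: buyers pay £65, sellers receive £49, Q = 371. (Wedge: Pb − Ps = 16.)
ΔPS is the trapezoid between Q = 371 and Q = 395 of height £4: ½ · (395 + 371) · 4 = £1532.

Producer surplus falls by £1532 hundred.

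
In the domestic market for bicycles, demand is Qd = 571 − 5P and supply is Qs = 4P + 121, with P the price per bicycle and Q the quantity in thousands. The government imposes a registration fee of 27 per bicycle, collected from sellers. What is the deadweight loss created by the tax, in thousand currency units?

Without the tax, 571 − 5P = 4P + 121 gives 9P = 450, so P* = 50 and Q* = 321.
With the tax collected from sellers, supply shifts: Qs = 4(P − 27) + 121.
New equilibrium: consumers pay 62, sellers receive 35, Q = 261. (Wedge: Pb − Ps = 27.)
Quantity falls by |ΔQ| = |321 − 261| = 60.
DWL = ½ · t · |ΔQ| = ½ · 27 · 60 = 810.

Deadweight loss = 810 thousand.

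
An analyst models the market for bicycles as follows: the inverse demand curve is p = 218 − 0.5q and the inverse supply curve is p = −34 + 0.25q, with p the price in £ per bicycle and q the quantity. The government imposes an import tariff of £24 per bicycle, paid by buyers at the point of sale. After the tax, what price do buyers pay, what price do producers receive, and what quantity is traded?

Buyers pay £66; producers receive £42; quantity = 304.

Rewrite in direct form: qd = 436 − 2p and qs = 4p + 136.
Before the tax: set 436 − 2p = 4p + 136 → p* = £50, q* = 336.
With the tax collected from buyers, demand (in seller-price terms) shifts: qd = 436 − 2(p + 24).
New equilibrium: buyers pay £66, producers receive £42, q = 304. (Wedge: pb − ps = 24.)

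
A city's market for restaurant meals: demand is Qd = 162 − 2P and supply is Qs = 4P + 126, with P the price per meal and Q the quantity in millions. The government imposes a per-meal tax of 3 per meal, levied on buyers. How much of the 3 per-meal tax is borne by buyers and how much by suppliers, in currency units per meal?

Buyers bear 2 per meal; suppliers bear 1 per meal.

Before the tax: set 162 − 2P = 4P + 126 → P* = 6, Q* = 150.
With the tax collected from buyers, demand (in seller-price terms) shifts: Qd = 162 − 2(P + 3).
New equilibrium: buyers pay 8, suppliers receive 5, Q = 146. (Wedge: Pb − Ps = 3.)
Burden on buyers: 2; on suppliers: 1. (They sum to 3.)
The less price-elastic side of the market bears the larger share of a per-unit tax.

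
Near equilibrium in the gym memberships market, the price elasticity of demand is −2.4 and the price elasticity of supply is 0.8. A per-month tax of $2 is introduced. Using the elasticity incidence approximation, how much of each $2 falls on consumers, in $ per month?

Consumers bear ≈ $0.5 per month.

Incidence ratio: consumers' share ≈ εs / (εs + |εd|) = 0.8 / (0.8 + 2.4) = 0.25.
So consumers bear ≈ 0.25 × $2 = $0.5; suppliers bear $1.5.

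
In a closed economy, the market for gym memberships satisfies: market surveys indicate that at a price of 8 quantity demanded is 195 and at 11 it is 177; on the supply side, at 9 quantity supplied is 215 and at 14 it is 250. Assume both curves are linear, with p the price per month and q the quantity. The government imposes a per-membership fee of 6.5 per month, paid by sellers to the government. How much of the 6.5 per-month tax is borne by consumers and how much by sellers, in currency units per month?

Demand slope: (177 − 195)/(11 − 8) = -6, so qd = 243 − 6p.
Supply slope: (250 − 215)/(14 − 9) = 7, so qs = 7p + 152.
Before the tax: set 243 − 6p = 7p + 152 → p* = 7, q* = 201.
With the tax collected from sellers, supply shifts: qs = 7(p − 6.5) + 152.
New equilibrium: consumers pay 10.5, sellers receive 4, q = 180. (Wedge: pb − ps = 6.5.)
Burden on consumers: 3.5; on sellers: 3. (They sum to 6.5.)
The less price-elastic side of the market bears the larger share of a per-unit tax.

Consumers bear 3.5 per month; sellers bear 3 per month.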